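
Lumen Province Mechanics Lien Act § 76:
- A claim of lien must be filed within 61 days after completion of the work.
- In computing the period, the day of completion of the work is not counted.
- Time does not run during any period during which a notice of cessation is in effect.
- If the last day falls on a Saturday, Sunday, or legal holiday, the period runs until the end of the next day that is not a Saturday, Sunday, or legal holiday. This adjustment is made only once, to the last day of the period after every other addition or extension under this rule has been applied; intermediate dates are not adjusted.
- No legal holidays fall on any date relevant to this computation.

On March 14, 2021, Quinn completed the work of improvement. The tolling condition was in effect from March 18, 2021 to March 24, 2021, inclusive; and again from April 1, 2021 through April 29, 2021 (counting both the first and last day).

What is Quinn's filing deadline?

June 21, 2021

61 days after March 14, 2021 is May 14, 2021.
From March 18, 2021 through March 24, 2021 inclusive is 7 days; tolling adds 7 days: May 14, 2021 + 7 days = May 21, 2021.
From April 1, 2021 through April 29, 2021 inclusive is 29 days; tolling adds 29 days: May 21, 2021 + 29 days = June 19, 2021.
June 19, 2021 is Saturday; June 20, 2021 is Sunday. The next qualifying day is June 21, 2021.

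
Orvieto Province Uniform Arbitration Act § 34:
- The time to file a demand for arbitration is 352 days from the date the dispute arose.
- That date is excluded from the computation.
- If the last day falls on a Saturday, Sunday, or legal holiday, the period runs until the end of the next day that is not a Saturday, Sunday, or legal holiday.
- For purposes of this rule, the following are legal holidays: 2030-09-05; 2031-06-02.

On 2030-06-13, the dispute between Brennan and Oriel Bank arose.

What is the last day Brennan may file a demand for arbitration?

352 days after 2030-06-13 is May 31, 2031.
May 31, 2031 is Saturday; June 1, 2031 is Sunday; June 2, 2031 is a listed holiday. The next qualifying day is June 3, 2031.

June 3, 2031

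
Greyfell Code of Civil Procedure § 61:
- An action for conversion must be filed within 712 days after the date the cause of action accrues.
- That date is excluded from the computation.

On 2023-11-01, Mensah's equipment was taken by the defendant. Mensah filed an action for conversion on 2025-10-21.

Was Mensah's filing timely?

712 days after 2023-11-01 is October 13, 2025.
The deadline is October 13, 2025; the filing on October 21, 2025 is after that date.

No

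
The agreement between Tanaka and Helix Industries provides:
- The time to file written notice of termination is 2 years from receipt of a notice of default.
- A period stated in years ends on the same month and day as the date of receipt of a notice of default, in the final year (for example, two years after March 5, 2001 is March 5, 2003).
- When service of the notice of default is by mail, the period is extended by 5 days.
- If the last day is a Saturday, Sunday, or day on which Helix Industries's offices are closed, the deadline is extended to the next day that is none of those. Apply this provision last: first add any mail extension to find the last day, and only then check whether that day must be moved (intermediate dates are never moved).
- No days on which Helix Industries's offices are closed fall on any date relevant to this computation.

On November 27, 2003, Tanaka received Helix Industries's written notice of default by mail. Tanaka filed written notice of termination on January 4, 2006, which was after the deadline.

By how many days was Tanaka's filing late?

33 days

2 years after November 27, 2003 is November 27, 2005.
Service was by mail, adding 5 days: November 27, 2005 + 5 days = December 2, 2005.
December 2, 2005 is a Friday and not a day on which Helix Industries's offices are closed, so no extension applies.
The deadline is December 2, 2005; from December 2, 2005 to January 4, 2006 is 33 days.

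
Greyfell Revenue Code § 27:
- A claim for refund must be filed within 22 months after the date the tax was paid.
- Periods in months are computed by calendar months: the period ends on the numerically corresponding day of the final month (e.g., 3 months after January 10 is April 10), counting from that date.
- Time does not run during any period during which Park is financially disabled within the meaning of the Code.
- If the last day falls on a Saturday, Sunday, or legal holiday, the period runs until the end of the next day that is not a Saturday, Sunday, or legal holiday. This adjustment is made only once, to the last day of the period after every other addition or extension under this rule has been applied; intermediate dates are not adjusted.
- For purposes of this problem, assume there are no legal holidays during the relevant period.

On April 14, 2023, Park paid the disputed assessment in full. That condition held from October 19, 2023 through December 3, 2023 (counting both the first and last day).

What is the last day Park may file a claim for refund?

April 1, 2025

22 months after April 14, 2023 is February 14, 2025.
From October 19, 2023 through December 3, 2023 inclusive is 46 days; tolling adds 46 days: February 14, 2025 + 46 days = April 1, 2025.
April 1, 2025 is a Tuesday and not a legal holiday, so no extension applies.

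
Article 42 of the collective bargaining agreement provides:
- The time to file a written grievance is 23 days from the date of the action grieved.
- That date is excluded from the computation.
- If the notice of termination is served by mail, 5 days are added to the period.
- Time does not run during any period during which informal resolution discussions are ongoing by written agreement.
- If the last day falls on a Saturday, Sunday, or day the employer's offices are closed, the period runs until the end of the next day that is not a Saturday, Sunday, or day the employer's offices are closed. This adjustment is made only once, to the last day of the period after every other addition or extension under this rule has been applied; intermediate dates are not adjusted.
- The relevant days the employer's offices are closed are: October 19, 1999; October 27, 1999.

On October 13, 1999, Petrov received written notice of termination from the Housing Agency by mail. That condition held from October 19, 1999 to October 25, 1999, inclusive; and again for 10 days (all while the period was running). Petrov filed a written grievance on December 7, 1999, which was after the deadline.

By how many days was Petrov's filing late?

23 days after October 13, 1999 is November 5, 1999.
Service was by mail, adding 5 days: November 5, 1999 + 5 days = November 10, 1999.
From October 19, 1999 through October 25, 1999 inclusive is 7 days; tolling adds 7 days: November 10, 1999 + 7 days = November 17, 1999.
Tolling adds 10 days: November 17, 1999 + 10 days = November 27, 1999.
November 27, 1999 is Saturday; November 28, 1999 is Sunday. The next qualifying day is November 29, 1999.
The deadline is November 29, 1999; from November 29, 1999 to December 7, 1999 is 8 days.

8 days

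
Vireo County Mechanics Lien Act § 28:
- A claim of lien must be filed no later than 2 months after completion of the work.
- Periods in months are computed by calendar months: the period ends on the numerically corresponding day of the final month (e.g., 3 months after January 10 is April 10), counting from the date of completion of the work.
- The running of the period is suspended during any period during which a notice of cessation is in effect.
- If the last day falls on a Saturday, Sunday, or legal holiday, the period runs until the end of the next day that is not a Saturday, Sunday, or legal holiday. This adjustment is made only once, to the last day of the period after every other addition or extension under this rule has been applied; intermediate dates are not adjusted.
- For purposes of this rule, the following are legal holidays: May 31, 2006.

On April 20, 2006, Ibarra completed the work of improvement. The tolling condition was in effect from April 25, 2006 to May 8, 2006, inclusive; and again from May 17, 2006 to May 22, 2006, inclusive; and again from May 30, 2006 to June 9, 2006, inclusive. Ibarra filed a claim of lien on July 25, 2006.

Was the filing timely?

2 months after April 20, 2006 is June 20, 2006.
From April 25, 2006 through May 8, 2006 inclusive is 14 days; tolling adds 14 days: June 20, 2006 + 14 days = July 4, 2006.
From May 17, 2006 through May 22, 2006 inclusive is 6 days; tolling adds 6 days: July 4, 2006 + 6 days = July 10, 2006.
From May 30, 2006 through June 9, 2006 inclusive is 11 days; tolling adds 11 days: July 10, 2006 + 11 days = July 21, 2006.
July 21, 2006 is a Friday and not a legal holiday, so no extension applies.
The deadline is July 21, 2006; the filing on July 25, 2006 is after that date.

No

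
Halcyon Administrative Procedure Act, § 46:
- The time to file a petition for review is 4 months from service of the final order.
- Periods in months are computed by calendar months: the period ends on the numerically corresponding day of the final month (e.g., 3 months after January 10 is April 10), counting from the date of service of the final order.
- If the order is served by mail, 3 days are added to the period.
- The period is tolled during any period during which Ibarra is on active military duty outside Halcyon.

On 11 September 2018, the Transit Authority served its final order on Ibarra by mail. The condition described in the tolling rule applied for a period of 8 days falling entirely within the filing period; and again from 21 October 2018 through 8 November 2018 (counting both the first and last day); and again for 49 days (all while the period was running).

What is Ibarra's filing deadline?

March 31, 2019

4 months after 11 September 2018 is January 11, 2019.
Service was by mail, adding 3 days: January 11, 2019 + 3 days = January 14, 2019.
Tolling adds 8 days: January 14, 2019 + 8 days = January 22, 2019.
From October 21, 2018 through November 8, 2018 inclusive is 19 days; tolling adds 19 days: January 22, 2019 + 19 days = February 10, 2019.
Tolling adds 49 days: February 10, 2019 + 49 days = March 31, 2019.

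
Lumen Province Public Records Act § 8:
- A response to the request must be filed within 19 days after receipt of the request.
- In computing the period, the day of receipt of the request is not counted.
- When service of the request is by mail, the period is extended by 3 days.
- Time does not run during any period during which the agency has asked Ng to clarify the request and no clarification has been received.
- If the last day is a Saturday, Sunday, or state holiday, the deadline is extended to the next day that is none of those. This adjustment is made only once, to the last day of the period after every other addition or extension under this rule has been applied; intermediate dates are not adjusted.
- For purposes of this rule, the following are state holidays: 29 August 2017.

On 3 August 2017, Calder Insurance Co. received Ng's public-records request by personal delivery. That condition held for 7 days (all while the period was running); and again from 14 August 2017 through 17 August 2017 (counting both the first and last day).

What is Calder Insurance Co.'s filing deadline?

19 days after 3 August 2017 is August 22, 2017.
Service was not by mail, so no mail extension applies.
Tolling adds 7 days: August 22, 2017 + 7 days = August 29, 2017.
From August 14, 2017 through August 17, 2017 inclusive is 4 days; tolling adds 4 days: August 29, 2017 + 4 days = September 2, 2017.
September 2, 2017 is Saturday; September 3, 2017 is Sunday. The next qualifying day is September 4, 2017.

September 4, 2017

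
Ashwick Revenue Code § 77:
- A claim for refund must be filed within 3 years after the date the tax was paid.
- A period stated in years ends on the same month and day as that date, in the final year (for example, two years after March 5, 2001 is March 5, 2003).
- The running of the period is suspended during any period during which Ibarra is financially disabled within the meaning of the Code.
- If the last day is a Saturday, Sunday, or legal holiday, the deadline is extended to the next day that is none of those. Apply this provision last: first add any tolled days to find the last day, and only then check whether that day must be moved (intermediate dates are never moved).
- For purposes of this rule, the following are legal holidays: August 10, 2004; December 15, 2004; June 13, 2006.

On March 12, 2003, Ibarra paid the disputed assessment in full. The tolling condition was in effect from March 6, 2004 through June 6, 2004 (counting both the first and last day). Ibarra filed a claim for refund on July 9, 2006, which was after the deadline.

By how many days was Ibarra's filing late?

3 years after March 12, 2003 is March 12, 2006.
From March 6, 2004 through June 6, 2004 inclusive is 93 days; tolling adds 93 days: March 12, 2006 + 93 days = June 13, 2006.
June 13, 2006 is a listed holiday. The next qualifying day is June 14, 2006.
The deadline is June 14, 2006; from June 14, 2006 to July 9, 2006 is 25 days.

25 days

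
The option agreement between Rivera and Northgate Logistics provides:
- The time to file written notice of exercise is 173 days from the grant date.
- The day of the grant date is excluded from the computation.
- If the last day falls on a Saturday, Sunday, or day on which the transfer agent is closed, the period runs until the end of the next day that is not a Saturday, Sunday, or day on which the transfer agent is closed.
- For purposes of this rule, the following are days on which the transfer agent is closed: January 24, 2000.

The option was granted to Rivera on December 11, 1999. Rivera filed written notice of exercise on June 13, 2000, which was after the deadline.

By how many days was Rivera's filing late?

173 days after December 11, 1999 is June 1, 2000.
June 1, 2000 is a Thursday and not a day on which the transfer agent is closed, so no extension applies.
The deadline is June 1, 2000; from June 1, 2000 to June 13, 2000 is 12 days.

12 days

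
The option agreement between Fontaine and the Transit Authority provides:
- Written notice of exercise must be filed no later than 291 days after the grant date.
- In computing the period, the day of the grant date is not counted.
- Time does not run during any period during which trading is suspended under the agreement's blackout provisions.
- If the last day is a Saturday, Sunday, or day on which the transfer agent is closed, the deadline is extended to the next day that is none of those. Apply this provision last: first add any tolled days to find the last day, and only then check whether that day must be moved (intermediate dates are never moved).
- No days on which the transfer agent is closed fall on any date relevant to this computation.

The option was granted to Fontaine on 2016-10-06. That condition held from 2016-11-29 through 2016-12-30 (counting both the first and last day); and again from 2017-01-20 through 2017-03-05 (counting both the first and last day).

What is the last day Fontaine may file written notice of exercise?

October 9, 2017

291 days after 2016-10-06 is July 24, 2017.
From November 29, 2016 through December 30, 2016 inclusive is 32 days; tolling adds 32 days: July 24, 2017 + 32 days = August 25, 2017.
From January 20, 2017 through March 5, 2017 inclusive is 45 days; tolling adds 45 days: August 25, 2017 + 45 days = October 9, 2017.
October 9, 2017 is a Monday and not a day on which the transfer agent is closed, so no extension applies.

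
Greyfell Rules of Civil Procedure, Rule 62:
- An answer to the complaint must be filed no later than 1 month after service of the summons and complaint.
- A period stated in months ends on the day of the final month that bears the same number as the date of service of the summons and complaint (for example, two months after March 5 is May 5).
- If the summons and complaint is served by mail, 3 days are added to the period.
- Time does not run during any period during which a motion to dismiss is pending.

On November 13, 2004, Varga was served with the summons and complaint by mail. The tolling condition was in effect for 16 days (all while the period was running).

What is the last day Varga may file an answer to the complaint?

1 month after November 13, 2004 is December 13, 2004.
Service was by mail, adding 3 days: December 13, 2004 + 3 days = December 16, 2004.
Tolling adds 16 days: December 16, 2004 + 16 days = January 1, 2005.

January 1, 2005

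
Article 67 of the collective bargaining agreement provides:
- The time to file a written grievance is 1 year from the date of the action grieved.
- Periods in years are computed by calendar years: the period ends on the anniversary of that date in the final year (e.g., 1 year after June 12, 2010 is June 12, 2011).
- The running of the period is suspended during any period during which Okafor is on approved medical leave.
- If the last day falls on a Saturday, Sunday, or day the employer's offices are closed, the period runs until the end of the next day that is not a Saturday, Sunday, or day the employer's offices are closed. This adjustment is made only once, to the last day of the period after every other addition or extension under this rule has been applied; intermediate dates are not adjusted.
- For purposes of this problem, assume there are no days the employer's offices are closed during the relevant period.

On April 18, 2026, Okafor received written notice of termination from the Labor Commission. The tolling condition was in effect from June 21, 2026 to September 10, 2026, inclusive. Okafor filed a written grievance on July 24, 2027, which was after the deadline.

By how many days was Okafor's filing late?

15 days

1 year after April 18, 2026 is April 18, 2027.
From June 21, 2026 through September 10, 2026 inclusive is 82 days; tolling adds 82 days: April 18, 2027 + 82 days = July 9, 2027.
July 9, 2027 is a Friday and not a day the employer's offices are closed, so no extension applies.
The deadline is July 9, 2027; from July 9, 2027 to July 24, 2027 is 15 days.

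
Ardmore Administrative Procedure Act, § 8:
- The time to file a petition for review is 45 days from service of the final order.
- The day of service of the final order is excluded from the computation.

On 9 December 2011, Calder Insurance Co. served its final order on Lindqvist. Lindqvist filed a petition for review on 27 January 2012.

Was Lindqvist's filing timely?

No

45 days after 9 December 2011 is January 23, 2012.
The deadline is January 23, 2012; the filing on January 27, 2012 is after that date.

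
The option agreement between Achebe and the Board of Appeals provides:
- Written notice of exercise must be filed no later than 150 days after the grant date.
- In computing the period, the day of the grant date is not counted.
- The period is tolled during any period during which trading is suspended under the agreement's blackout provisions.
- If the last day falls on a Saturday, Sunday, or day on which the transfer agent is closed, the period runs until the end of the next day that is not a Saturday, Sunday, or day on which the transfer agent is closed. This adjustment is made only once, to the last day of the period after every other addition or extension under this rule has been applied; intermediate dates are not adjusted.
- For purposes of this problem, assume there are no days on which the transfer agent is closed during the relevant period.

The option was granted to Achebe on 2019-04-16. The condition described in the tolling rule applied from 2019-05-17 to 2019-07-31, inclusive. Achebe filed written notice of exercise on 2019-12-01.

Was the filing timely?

No

150 days after 2019-04-16 is September 13, 2019.
From May 17, 2019 through July 31, 2019 inclusive is 76 days; tolling adds 76 days: September 13, 2019 + 76 days = November 28, 2019.
November 28, 2019 is a Thursday and not a day on which the transfer agent is closed, so no extension applies.
The deadline is November 28, 2019; the filing on December 1, 2019 is after that date.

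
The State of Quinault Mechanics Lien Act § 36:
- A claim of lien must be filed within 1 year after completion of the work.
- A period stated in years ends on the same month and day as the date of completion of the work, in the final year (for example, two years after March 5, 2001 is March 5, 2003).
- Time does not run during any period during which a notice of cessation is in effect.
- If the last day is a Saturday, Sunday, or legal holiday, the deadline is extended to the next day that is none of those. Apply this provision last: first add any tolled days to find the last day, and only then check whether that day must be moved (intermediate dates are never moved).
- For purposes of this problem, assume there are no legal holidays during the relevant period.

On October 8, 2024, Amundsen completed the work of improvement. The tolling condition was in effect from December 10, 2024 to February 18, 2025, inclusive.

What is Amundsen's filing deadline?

1 year after October 8, 2024 is October 8, 2025.
From December 10, 2024 through February 18, 2025 inclusive is 71 days; tolling adds 71 days: October 8, 2025 + 71 days = December 18, 2025.
December 18, 2025 is a Thursday and not a legal holiday, so no extension applies.

December 18, 2025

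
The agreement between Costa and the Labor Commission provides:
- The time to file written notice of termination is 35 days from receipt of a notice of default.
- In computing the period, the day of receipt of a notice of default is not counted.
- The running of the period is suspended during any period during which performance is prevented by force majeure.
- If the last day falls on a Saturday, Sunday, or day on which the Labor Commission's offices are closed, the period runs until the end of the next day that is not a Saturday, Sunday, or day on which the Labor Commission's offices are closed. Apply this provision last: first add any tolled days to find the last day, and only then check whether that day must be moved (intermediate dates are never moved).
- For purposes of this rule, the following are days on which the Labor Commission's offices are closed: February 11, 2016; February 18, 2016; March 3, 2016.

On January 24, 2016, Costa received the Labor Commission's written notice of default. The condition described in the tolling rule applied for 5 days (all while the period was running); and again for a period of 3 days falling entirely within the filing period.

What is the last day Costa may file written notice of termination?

35 days after January 24, 2016 is February 28, 2016.
Tolling adds 5 days: February 28, 2016 + 5 days = March 4, 2016.
Tolling adds 3 days: March 4, 2016 + 3 days = March 7, 2016.
March 7, 2016 is a Monday and not a day on which the Labor Commission's offices are closed, so no extension applies.

March 7, 2016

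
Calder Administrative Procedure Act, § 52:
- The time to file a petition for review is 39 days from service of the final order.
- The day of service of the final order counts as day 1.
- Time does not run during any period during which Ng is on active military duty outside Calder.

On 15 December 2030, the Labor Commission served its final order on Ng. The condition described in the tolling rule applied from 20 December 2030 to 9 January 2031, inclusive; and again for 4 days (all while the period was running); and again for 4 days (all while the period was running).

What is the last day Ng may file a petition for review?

February 20, 2031

Counting 15 December 2030 as day 1, day 39 is January 22, 2031.
From December 20, 2030 through January 9, 2031 inclusive is 21 days; tolling adds 21 days: January 22, 2031 + 21 days = February 12, 2031.
Tolling adds 4 days: February 12, 2031 + 4 days = February 16, 2031.
Tolling adds 4 days: February 16, 2031 + 4 days = February 20, 2031.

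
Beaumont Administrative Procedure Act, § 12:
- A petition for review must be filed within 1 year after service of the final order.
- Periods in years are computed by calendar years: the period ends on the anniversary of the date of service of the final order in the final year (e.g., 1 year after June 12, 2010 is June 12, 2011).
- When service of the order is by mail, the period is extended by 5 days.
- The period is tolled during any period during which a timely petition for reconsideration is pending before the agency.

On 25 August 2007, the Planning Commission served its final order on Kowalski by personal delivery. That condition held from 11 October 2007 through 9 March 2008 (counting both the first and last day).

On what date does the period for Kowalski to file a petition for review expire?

1 year after 25 August 2007 is August 25, 2008.
Service was not by mail, so no mail extension applies.
From October 11, 2007 through March 9, 2008 inclusive is 151 days; tolling adds 151 days: August 25, 2008 + 151 days = January 23, 2009.

January 23, 2009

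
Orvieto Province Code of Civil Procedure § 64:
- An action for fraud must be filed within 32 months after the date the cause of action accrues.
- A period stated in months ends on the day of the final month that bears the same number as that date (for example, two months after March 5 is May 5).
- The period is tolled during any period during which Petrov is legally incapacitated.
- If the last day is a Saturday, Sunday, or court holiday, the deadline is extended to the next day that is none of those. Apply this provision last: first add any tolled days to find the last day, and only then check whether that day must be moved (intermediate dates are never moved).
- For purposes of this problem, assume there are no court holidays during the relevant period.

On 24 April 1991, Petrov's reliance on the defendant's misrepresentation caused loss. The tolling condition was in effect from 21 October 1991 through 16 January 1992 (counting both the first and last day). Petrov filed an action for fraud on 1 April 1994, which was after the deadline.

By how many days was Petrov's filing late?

10 days

32 months after 24 April 1991 is December 24, 1993.
From October 21, 1991 through January 16, 1992 inclusive is 88 days; tolling adds 88 days: December 24, 1993 + 88 days = March 22, 1994.
March 22, 1994 is a Tuesday and not a court holiday, so no extension applies.
The deadline is March 22, 1994; from March 22, 1994 to April 1, 1994 is 10 days.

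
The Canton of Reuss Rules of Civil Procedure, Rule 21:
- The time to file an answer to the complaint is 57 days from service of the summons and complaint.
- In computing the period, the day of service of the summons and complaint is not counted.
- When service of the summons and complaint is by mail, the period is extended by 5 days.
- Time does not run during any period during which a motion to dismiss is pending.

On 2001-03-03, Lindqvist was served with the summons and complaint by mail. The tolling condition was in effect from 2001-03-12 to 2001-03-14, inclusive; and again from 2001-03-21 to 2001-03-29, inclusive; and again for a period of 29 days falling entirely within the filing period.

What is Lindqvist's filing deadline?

June 14, 2001

57 days after 2001-03-03 is April 29, 2001.
Service was by mail, adding 5 days: April 29, 2001 + 5 days = May 4, 2001.
From March 12, 2001 through March 14, 2001 inclusive is 3 days; tolling adds 3 days: May 4, 2001 + 3 days = May 7, 2001.
From March 21, 2001 through March 29, 2001 inclusive is 9 days; tolling adds 9 days: May 7, 2001 + 9 days = May 16, 2001.
Tolling adds 29 days: May 16, 2001 + 29 days = June 14, 2001.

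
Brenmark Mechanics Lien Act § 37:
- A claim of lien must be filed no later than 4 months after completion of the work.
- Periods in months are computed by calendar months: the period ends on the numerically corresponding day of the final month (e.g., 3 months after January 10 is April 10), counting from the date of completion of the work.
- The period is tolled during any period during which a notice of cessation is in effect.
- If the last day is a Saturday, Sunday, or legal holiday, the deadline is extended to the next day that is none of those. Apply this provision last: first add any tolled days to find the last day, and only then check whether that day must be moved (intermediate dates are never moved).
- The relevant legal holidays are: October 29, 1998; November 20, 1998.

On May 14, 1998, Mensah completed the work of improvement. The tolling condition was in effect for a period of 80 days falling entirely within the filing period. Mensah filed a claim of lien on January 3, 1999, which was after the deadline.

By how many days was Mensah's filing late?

31 days

4 months after May 14, 1998 is September 14, 1998.
Tolling adds 80 days: September 14, 1998 + 80 days = December 3, 1998.
December 3, 1998 is a Thursday and not a legal holiday, so no extension applies.
The deadline is December 3, 1998; from December 3, 1998 to January 3, 1999 is 31 days.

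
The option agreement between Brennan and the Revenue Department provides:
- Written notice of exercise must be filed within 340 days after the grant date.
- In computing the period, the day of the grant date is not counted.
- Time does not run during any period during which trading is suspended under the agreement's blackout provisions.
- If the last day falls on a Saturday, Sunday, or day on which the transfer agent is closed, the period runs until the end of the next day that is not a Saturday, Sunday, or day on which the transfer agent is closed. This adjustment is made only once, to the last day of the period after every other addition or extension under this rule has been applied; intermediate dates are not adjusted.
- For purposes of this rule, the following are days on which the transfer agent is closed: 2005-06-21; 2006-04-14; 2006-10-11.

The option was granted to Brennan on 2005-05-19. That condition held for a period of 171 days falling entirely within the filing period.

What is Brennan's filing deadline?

340 days after 2005-05-19 is April 24, 2006.
Tolling adds 171 days: April 24, 2006 + 171 days = October 12, 2006.
October 12, 2006 is a Thursday and not a day on which the transfer agent is closed, so no extension applies.

October 12, 2006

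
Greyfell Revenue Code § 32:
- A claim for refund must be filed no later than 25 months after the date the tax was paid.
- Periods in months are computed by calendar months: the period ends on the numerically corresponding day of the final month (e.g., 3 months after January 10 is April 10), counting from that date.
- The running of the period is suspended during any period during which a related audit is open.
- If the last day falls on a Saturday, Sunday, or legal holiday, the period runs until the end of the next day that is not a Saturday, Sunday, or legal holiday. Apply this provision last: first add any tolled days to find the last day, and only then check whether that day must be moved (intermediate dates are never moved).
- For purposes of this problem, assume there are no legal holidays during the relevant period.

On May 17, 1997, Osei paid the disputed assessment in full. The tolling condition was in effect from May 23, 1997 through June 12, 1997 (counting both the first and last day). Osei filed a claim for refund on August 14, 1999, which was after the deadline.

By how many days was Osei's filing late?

37 days

25 months after May 17, 1997 is June 17, 1999.
From May 23, 1997 through June 12, 1997 inclusive is 21 days; tolling adds 21 days: June 17, 1999 + 21 days = July 8, 1999.
July 8, 1999 is a Thursday and not a legal holiday, so no extension applies.
The deadline is July 8, 1999; from July 8, 1999 to August 14, 1999 is 37 days.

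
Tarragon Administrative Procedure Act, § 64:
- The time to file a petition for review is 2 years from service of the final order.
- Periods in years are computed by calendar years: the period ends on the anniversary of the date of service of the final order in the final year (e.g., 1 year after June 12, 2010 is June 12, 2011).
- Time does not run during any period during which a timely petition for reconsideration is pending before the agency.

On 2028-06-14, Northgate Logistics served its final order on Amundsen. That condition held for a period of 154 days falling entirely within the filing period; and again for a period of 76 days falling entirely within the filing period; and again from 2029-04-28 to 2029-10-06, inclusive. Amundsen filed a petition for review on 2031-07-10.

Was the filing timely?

Yes

2 years after 2028-06-14 is June 14, 2030.
Tolling adds 154 days: June 14, 2030 + 154 days = November 15, 2030.
Tolling adds 76 days: November 15, 2030 + 76 days = January 30, 2031.
From April 28, 2029 through October 6, 2029 inclusive is 162 days; tolling adds 162 days: January 30, 2031 + 162 days = July 11, 2031.
The deadline is July 11, 2031; the filing on July 10, 2031 is on or before that date.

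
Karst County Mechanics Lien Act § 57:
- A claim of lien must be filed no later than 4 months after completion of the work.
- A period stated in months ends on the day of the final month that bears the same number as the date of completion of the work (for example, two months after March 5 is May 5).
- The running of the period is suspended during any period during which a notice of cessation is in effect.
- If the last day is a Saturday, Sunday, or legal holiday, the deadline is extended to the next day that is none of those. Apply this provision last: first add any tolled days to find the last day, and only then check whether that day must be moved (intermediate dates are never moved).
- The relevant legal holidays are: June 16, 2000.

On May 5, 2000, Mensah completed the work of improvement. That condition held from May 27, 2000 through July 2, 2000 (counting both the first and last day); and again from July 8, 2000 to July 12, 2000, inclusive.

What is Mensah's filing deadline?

October 17, 2000

4 months after May 5, 2000 is September 5, 2000.
From May 27, 2000 through July 2, 2000 inclusive is 37 days; tolling adds 37 days: September 5, 2000 + 37 days = October 12, 2000.
From July 8, 2000 through July 12, 2000 inclusive is 5 days; tolling adds 5 days: October 12, 2000 + 5 days = October 17, 2000.
October 17, 2000 is a Tuesday and not a legal holiday, so no extension applies.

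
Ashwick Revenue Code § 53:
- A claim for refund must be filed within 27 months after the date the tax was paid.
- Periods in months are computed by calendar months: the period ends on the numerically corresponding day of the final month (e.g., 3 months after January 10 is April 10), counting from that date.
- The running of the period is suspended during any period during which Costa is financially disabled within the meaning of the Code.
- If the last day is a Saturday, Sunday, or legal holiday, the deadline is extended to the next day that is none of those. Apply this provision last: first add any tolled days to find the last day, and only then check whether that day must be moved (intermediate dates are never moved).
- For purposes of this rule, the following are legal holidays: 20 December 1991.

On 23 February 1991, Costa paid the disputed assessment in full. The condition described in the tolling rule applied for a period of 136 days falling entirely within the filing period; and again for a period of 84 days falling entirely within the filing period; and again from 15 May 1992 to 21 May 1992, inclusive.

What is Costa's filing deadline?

January 5, 1994

27 months after 23 February 1991 is May 23, 1993.
Tolling adds 136 days: May 23, 1993 + 136 days = October 6, 1993.
Tolling adds 84 days: October 6, 1993 + 84 days = December 29, 1993.
From May 15, 1992 through May 21, 1992 inclusive is 7 days; tolling adds 7 days: December 29, 1993 + 7 days = January 5, 1994.
January 5, 1994 is a Wednesday and not a legal holiday, so no extension applies.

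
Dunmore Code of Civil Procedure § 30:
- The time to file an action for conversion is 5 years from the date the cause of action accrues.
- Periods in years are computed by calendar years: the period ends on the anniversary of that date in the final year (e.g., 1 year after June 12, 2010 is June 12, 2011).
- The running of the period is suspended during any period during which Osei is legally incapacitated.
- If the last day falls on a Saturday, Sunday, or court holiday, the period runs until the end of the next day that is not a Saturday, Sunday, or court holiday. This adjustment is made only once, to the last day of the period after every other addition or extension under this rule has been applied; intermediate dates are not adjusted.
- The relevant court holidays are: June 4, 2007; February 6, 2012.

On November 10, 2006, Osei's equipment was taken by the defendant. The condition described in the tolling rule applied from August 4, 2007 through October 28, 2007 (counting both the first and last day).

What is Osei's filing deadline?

5 years after November 10, 2006 is November 10, 2011.
From August 4, 2007 through October 28, 2007 inclusive is 86 days; tolling adds 86 days: November 10, 2011 + 86 days = February 4, 2012.
February 4, 2012 is Saturday; February 5, 2012 is Sunday; February 6, 2012 is a listed holiday. The next qualifying day is February 7, 2012.

February 7, 2012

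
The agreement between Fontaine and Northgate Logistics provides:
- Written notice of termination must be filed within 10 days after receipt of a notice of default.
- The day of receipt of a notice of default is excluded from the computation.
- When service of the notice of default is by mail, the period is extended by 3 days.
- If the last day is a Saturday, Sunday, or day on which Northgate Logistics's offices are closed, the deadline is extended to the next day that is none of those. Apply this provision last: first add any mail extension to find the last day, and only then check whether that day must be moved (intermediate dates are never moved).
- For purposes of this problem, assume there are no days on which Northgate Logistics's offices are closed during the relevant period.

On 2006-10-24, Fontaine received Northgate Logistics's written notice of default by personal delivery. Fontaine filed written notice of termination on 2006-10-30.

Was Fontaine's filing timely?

10 days after 2006-10-24 is November 3, 2006.
Service was not by mail, so no mail extension applies.
November 3, 2006 is a Friday and not a day on which Northgate Logistics's offices are closed, so no extension applies.
The deadline is November 3, 2006; the filing on October 30, 2006 is on or before that date.

Yes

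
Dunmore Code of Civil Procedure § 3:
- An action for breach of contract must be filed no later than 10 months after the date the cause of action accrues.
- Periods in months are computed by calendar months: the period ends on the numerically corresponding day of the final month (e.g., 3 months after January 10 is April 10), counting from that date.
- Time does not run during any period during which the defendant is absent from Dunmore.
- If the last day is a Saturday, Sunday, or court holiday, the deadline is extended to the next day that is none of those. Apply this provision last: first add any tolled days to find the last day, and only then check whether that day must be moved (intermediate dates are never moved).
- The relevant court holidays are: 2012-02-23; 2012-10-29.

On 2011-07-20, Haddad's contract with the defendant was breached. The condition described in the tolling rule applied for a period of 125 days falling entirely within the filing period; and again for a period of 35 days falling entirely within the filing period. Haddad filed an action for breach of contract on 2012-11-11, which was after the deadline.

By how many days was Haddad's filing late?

10 months after 2011-07-20 is May 20, 2012.
Tolling adds 125 days: May 20, 2012 + 125 days = September 22, 2012.
Tolling adds 35 days: September 22, 2012 + 35 days = October 27, 2012.
October 27, 2012 is Saturday; October 28, 2012 is Sunday; October 29, 2012 is a listed holiday. The next qualifying day is October 30, 2012.
The deadline is October 30, 2012; from October 30, 2012 to November 11, 2012 is 12 days.

12 days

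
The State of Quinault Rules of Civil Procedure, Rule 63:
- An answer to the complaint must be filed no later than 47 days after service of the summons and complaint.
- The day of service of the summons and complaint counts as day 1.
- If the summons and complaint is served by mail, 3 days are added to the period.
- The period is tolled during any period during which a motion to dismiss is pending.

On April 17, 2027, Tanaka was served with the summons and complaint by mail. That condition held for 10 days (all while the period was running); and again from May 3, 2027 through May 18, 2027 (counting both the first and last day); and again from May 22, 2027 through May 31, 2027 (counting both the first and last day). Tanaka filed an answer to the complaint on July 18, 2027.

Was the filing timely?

Counting April 17, 2027 as day 1, day 47 is June 2, 2027.
Service was by mail, adding 3 days: June 2, 2027 + 3 days = June 5, 2027.
Tolling adds 10 days: June 5, 2027 + 10 days = June 15, 2027.
From May 3, 2027 through May 18, 2027 inclusive is 16 days; tolling adds 16 days: June 15, 2027 + 16 days = July 1, 2027.
From May 22, 2027 through May 31, 2027 inclusive is 10 days; tolling adds 10 days: July 1, 2027 + 10 days = July 11, 2027.
The deadline is July 11, 2027; the filing on July 18, 2027 is after that date.

No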